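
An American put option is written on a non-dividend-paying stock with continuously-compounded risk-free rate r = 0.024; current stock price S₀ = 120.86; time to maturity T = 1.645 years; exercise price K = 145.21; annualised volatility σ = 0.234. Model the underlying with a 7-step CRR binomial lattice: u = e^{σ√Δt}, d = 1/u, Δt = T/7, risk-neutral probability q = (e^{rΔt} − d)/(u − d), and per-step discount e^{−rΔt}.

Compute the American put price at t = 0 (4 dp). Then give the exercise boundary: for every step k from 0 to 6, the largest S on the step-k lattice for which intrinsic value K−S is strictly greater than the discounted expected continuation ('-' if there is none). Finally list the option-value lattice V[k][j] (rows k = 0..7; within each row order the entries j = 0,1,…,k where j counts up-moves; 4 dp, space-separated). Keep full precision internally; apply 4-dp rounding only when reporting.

price = 28.3628
boundary = - - 96.3282 107.8992 96.3282 107.8992 120.8600
tree:
28.3628
37.8821 19.0342
48.8818 27.1610 11.0111
59.2119 37.3108 17.1795 4.8824
68.4342 48.8818 25.8975 8.5360 1.2336
76.6675 59.2119 37.3108 14.6205 2.4642 0.0000
84.0179 68.4342 48.8818 24.3500 4.9223 0.0000 0.0000
90.5800 76.6675 59.2119 37.3108 9.8323 0.0000 0.0000 0.0000

Δt=0.23500, u=1.12012, d=0.89276, q=0.49655, disc=e^(-rΔt)=0.99438
k=7 terminal: V=max(K-S,0) → 90.5800 76.6675 59.2119 37.3108 9.8323 0.0000 0.0000 0.0000
k=6: j=0 S=61.1921 intr=84.0179 cont=83.2012 V=84.0179[EX]; j=1 S=76.7758 intr=68.4342 cont=67.6175 V=68.4342[EX]; j=2 S=96.3282 intr=48.8818 cont=48.0651 V=48.8818[EX]; j=3 S=120.8600 intr=24.3500 cont=23.5333 V=24.3500[EX]; j=4 S=151.6392 intr=0.0000 cont=4.9223 V=4.9223[hold]; j=5 S=190.2570 intr=0.0000 cont=0.0000 V=0.0000[hold]; j=6 S=238.7094 intr=0.0000 cont=0.0000 V=0.0000[hold]  S*(6)=120.8600
k=5: j=0 S=68.5425 intr=76.6675 cont=75.8508 V=76.6675[EX]; j=1 S=85.9981 intr=59.2119 cont=58.3952 V=59.2119[EX]; j=2 S=107.8992 intr=37.3108 cont=36.4942 V=37.3108[EX]; j=3 S=135.3777 intr=9.8323 cont=14.6205 V=14.6205[hold]; j=4 S=169.8541 intr=0.0000 cont=2.4642 V=2.4642[hold]; j=5 S=213.1106 intr=0.0000 cont=0.0000 V=0.0000[hold]  S*(5)=107.8992
k=4: j=0 S=76.7758 intr=68.4342 cont=67.6175 V=68.4342[EX]; j=1 S=96.3282 intr=48.8818 cont=48.0651 V=48.8818[EX]; j=2 S=120.8600 intr=24.3500 cont=25.8975 V=25.8975[hold]; j=3 S=151.6392 intr=0.0000 cont=8.5360 V=8.5360[hold]; j=4 S=190.2570 intr=0.0000 cont=1.2336 V=1.2336[hold]  S*(4)=96.3282
k=3: j=0 S=85.9981 intr=59.2119 cont=58.3952 V=59.2119[EX]; j=1 S=107.8992 intr=37.3108 cont=37.2582 V=37.3108[EX]; j=2 S=135.3777 intr=9.8323 cont=17.1795 V=17.1795[hold]; j=3 S=169.8541 intr=0.0000 cont=4.8824 V=4.8824[hold]  S*(3)=107.8992
k=2: j=0 S=96.3282 intr=48.8818 cont=48.0651 V=48.8818[EX]; j=1 S=120.8600 intr=24.3500 cont=27.1610 V=27.1610[hold]; j=2 S=151.6392 intr=0.0000 cont=11.0111 V=11.0111[hold]  S*(2)=96.3282
k=1: j=0 S=107.8992 intr=37.3108 cont=37.8821 V=37.8821[hold]; j=1 S=135.3777 intr=9.8323 cont=19.0342 V=19.0342[hold]  S*(1)=-
k=0: j=0 S=120.8600 intr=24.3500 cont=28.3628 V=28.3628[hold]  S*(0)=-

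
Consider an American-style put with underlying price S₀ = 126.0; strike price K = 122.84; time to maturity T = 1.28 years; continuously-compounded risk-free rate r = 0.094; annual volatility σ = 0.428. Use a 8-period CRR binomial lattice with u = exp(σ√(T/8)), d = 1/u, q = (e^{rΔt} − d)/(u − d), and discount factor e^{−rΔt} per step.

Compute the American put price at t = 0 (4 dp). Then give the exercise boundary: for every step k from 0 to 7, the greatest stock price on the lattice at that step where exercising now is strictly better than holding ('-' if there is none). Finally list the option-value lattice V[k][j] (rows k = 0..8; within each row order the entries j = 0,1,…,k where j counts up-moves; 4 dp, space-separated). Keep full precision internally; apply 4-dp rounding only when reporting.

Δt=0.16000, u=1.18673, d=0.84265, q=0.50135, disc=e^(-rΔt)=0.98507
k=8 terminal: V=max(K-S,0) → 90.8097 77.7310 59.3119 33.3719 0.0000 0.0000 0.0000 0.0000 0.0000
k=7: j=0 S=38.0112 intr=84.8288 cont=82.9951 V=84.8288[EX]; j=1 S=53.5321 intr=69.3079 cont=67.4742 V=69.3079[EX]; j=2 S=75.3905 intr=47.4495 cont=45.6158 V=47.4495[EX]; j=3 S=106.1743 intr=16.6657 cont=16.3926 V=16.6657[EX]; j=4 S=149.5277 intr=0.0000 cont=0.0000 V=0.0000[hold]; j=5 S=210.5834 intr=0.0000 cont=0.0000 V=0.0000[hold]; j=6 S=296.5696 intr=0.0000 cont=0.0000 V=0.0000[hold]; j=7 S=417.6659 intr=0.0000 cont=0.0000 V=0.0000[hold]  S*(7)=106.1743
k=6: j=0 S=45.1090 intr=77.7310 cont=75.8973 V=77.7310[EX]; j=1 S=63.5281 intr=59.3119 cont=57.4782 V=59.3119[EX]; j=2 S=89.4681 intr=33.3719 cont=31.5382 V=33.3719[EX]; j=3 S=126.0000 intr=0.0000 cont=8.1864 V=8.1864[hold]; j=4 S=177.4488 intr=0.0000 cont=0.0000 V=0.0000[hold]; j=5 S=249.9053 intr=0.0000 cont=0.0000 V=0.0000[hold]; j=6 S=351.9475 intr=0.0000 cont=0.0000 V=0.0000[hold]  S*(6)=89.4681
k=5: j=0 S=53.5321 intr=69.3079 cont=67.4742 V=69.3079[EX]; j=1 S=75.3905 intr=47.4495 cont=45.6158 V=47.4495[EX]; j=2 S=106.1743 intr=16.6657 cont=20.4356 V=20.4356[hold]; j=3 S=149.5277 intr=0.0000 cont=4.0212 V=4.0212[hold]; j=4 S=210.5834 intr=0.0000 cont=0.0000 V=0.0000[hold]; j=5 S=296.5696 intr=0.0000 cont=0.0000 V=0.0000[hold]  S*(5)=75.3905
k=4: j=0 S=63.5281 intr=59.3119 cont=57.4782 V=59.3119[EX]; j=1 S=89.4681 intr=33.3719 cont=33.4000 V=33.4000[hold]; j=2 S=126.0000 intr=0.0000 cont=12.0241 V=12.0241[hold]; j=3 S=177.4488 intr=0.0000 cont=1.9753 V=1.9753[hold]; j=4 S=249.9053 intr=0.0000 cont=0.0000 V=0.0000[hold]  S*(4)=63.5281
k=3: j=0 S=75.3905 intr=47.4495 cont=45.6296 V=47.4495[EX]; j=1 S=106.1743 intr=16.6657 cont=22.3447 V=22.3447[hold]; j=2 S=149.5277 intr=0.0000 cont=6.8819 V=6.8819[hold]; j=3 S=210.5834 intr=0.0000 cont=0.9703 V=0.9703[hold]  S*(3)=75.3905
k=2: j=0 S=89.4681 intr=33.3719 cont=34.3429 V=34.3429[hold]; j=1 S=126.0000 intr=0.0000 cont=14.3746 V=14.3746[hold]; j=2 S=177.4488 intr=0.0000 cont=3.8596 V=3.8596[hold]  S*(2)=-
k=1: j=0 S=106.1743 intr=16.6657 cont=23.9687 V=23.9687[hold]; j=1 S=149.5277 intr=0.0000 cont=8.9671 V=8.9671[hold]  S*(1)=-
k=0: j=0 S=126.0000 intr=0.0000 cont=16.2022 V=16.2022[hold]  S*(0)=-

price = 16.2022
boundary = - - - 75.3905 63.5281 75.3905 89.4681 106.1743
tree:
16.2022
23.9687 8.9671
34.3429 14.3746 3.8596
47.4495 22.3447 6.8819 0.9703
59.3119 33.4000 12.0241 1.9753 0.0000
69.3079 47.4495 20.4356 4.0212 0.0000 0.0000
77.7310 59.3119 33.3719 8.1864 0.0000 0.0000 0.0000
84.8288 69.3079 47.4495 16.6657 0.0000 0.0000 0.0000 0.0000
90.8097 77.7310 59.3119 33.3719 0.0000 0.0000 0.0000 0.0000 0.0000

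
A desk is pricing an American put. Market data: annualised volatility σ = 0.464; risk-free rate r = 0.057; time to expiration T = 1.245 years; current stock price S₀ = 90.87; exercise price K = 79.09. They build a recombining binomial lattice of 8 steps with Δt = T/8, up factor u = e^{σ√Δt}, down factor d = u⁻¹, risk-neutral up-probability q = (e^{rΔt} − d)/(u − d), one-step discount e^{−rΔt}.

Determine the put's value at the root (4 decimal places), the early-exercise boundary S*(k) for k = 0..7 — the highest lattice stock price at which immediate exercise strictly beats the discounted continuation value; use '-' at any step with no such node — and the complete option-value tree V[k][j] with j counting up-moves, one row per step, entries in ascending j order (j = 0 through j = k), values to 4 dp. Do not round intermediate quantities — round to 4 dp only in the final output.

price = 10.2445
boundary = - - - - 43.6957 36.3868 43.6957 52.4728
tree:
10.2445
14.6513 5.6337
20.3552 8.7094 2.3875
27.3515 13.1112 4.0754 0.5928
35.3943 19.0977 6.8328 1.1471 0.0000
42.7032 26.6875 11.1837 2.2194 0.0000 0.0000
48.7896 35.3943 17.6978 4.2943 0.0000 0.0000 0.0000
53.8579 42.7032 26.6172 8.3090 0.0000 0.0000 0.0000 0.0000
58.0785 48.7896 35.3943 16.0771 0.0000 0.0000 0.0000 0.0000 0.0000

Δt=0.15563, u=1.20087, d=0.83273, q=0.47857, disc=e^(-rΔt)=0.99117
k=8 terminal: V=max(K-S,0) → 58.0785 48.7896 35.3943 16.0771 0.0000 0.0000 0.0000 0.0000 0.0000
k=7: j=0 S=25.2321 intr=53.8579 cont=53.1595 V=53.8579[EX]; j=1 S=36.3868 intr=42.7032 cont=42.0048 V=42.7032[EX]; j=2 S=52.4728 intr=26.6172 cont=25.9187 V=26.6172[EX]; j=3 S=75.6702 intr=3.4198 cont=8.3090 V=8.3090[hold]; j=4 S=109.1229 intr=0.0000 cont=0.0000 V=0.0000[hold]; j=5 S=157.3645 intr=0.0000 cont=0.0000 V=0.0000[hold]; j=6 S=226.9329 intr=0.0000 cont=0.0000 V=0.0000[hold]; j=7 S=327.2565 intr=0.0000 cont=0.0000 V=0.0000[hold]  S*(7)=52.4728
k=6: j=0 S=30.3004 intr=48.7896 cont=48.0911 V=48.7896[EX]; j=1 S=43.6957 intr=35.3943 cont=34.6958 V=35.3943[EX]; j=2 S=63.0129 intr=16.0771 cont=17.6978 V=17.6978[hold]; j=3 S=90.8700 intr=0.0000 cont=4.2943 V=4.2943[hold]; j=4 S=131.0422 intr=0.0000 cont=0.0000 V=0.0000[hold]; j=5 S=188.9740 intr=0.0000 cont=0.0000 V=0.0000[hold]; j=6 S=272.5166 intr=0.0000 cont=0.0000 V=0.0000[hold]  S*(6)=43.6957
k=5: j=0 S=36.3868 intr=42.7032 cont=42.0048 V=42.7032[EX]; j=1 S=52.4728 intr=26.6172 cont=26.6875 V=26.6875[hold]; j=2 S=75.6702 intr=3.4198 cont=11.1837 V=11.1837[hold]; j=3 S=109.1229 intr=0.0000 cont=2.2194 V=2.2194[hold]; j=4 S=157.3645 intr=0.0000 cont=0.0000 V=0.0000[hold]; j=5 S=226.9329 intr=0.0000 cont=0.0000 V=0.0000[hold]  S*(5)=36.3868
k=4: j=0 S=43.6957 intr=35.3943 cont=34.7291 V=35.3943[EX]; j=1 S=63.0129 intr=16.0771 cont=19.0977 V=19.0977[hold]; j=2 S=90.8700 intr=0.0000 cont=6.8328 V=6.8328[hold]; j=3 S=131.0422 intr=0.0000 cont=1.1471 V=1.1471[hold]; j=4 S=188.9740 intr=0.0000 cont=0.0000 V=0.0000[hold]  S*(4)=43.6957
k=3: j=0 S=52.4728 intr=26.6172 cont=27.3515 V=27.3515[hold]; j=1 S=75.6702 intr=3.4198 cont=13.1112 V=13.1112[hold]; j=2 S=109.1229 intr=0.0000 cont=4.0754 V=4.0754[hold]; j=3 S=157.3645 intr=0.0000 cont=0.5928 V=0.5928[hold]  S*(3)=-
k=2: j=0 S=63.0129 intr=16.0771 cont=20.3552 V=20.3552[hold]; j=1 S=90.8700 intr=0.0000 cont=8.7094 V=8.7094[hold]; j=2 S=131.0422 intr=0.0000 cont=2.3875 V=2.3875[hold]  S*(2)=-
k=1: j=0 S=75.6702 intr=3.4198 cont=14.6513 V=14.6513[hold]; j=1 S=109.1229 intr=0.0000 cont=5.6337 V=5.6337[hold]  S*(1)=-
k=0: j=0 S=90.8700 intr=0.0000 cont=10.2445 V=10.2445[hold]  S*(0)=-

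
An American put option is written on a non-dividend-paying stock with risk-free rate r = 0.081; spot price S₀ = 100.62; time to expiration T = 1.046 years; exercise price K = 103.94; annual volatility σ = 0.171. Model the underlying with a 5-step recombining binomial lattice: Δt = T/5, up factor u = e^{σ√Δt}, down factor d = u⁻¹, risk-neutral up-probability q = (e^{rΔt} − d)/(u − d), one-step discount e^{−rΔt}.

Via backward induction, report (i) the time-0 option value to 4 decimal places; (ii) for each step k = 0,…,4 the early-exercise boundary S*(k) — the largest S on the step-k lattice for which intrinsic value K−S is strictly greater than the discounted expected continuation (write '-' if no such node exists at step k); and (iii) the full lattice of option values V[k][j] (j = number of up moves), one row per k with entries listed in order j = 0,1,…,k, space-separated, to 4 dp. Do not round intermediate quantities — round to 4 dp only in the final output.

price = 5.9028
boundary = - 93.0501 86.0498 93.0501 86.0498
tree:
5.9028
10.8899 2.6026
17.8902 5.4220 0.7154
24.3640 10.8899 1.7731 0.0000
30.3506 17.8902 4.3941 0.0000 0.0000
35.8869 24.3640 10.8899 0.0000 0.0000 0.0000

params: Δt=0.20920 u=1.08135 d=0.92477 q=0.58960 e^(-rΔt)=0.98320
t_5 payoffs: 35.8869 24.3640 10.8899 0.0000 0.0000 0.0000
t_4: node(4,0) S=73.5894 payoff=30.3506 vs cont=28.6042 → 30.3506 [stop]  node(4,1) S=86.0498 payoff=17.8902 vs cont=16.1438 → 17.8902 [stop]  node(4,2) S=100.6200 payoff=3.3200 vs cont=4.3941 → 4.3941 [wait]  node(4,3) S=117.6573 payoff=0.0000 vs cont=0.0000 → 0.0000 [wait]  node(4,4) S=137.5795 payoff=0.0000 vs cont=0.0000 → 0.0000 [wait]  ⇒ S*(4)=86.0498
t_3: node(3,0) S=79.5760 payoff=24.3640 vs cont=22.6175 → 24.3640 [stop]  node(3,1) S=93.0501 payoff=10.8899 vs cont=9.7661 → 10.8899 [stop]  node(3,2) S=108.8057 payoff=0.0000 vs cont=1.7731 → 1.7731 [wait]  node(3,3) S=127.2290 payoff=0.0000 vs cont=0.0000 → 0.0000 [wait]  ⇒ S*(3)=93.0501
t_2: node(2,0) S=86.0498 payoff=17.8902 vs cont=16.1438 → 17.8902 [stop]  node(2,1) S=100.6200 payoff=3.3200 vs cont=5.4220 → 5.4220 [wait]  node(2,2) S=117.6573 payoff=0.0000 vs cont=0.7154 → 0.7154 [wait]  ⇒ S*(2)=86.0498
t_1: node(1,0) S=93.0501 payoff=10.8899 vs cont=10.3619 → 10.8899 [stop]  node(1,1) S=108.8057 payoff=0.0000 vs cont=2.6026 → 2.6026 [wait]  ⇒ S*(1)=93.0501
t_0: node(0,0) S=100.6200 payoff=3.3200 vs cont=5.9028 → 5.9028 [wait]  ⇒ S*(0)=-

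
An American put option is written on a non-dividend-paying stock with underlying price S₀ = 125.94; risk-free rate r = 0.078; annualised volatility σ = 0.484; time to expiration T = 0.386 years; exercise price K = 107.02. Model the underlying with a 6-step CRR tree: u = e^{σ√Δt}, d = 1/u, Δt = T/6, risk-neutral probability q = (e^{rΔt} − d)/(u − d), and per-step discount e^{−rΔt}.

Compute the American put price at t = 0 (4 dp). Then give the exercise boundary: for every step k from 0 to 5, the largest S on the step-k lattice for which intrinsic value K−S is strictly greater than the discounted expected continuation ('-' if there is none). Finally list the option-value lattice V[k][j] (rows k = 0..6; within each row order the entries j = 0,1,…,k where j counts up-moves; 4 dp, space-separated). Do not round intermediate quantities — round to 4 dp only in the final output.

price = 5.9034
boundary = - - - - 77.0734 87.1404
tree:
5.9034
9.3049 2.4206
14.2718 4.2264 0.5644
21.1455 7.2579 1.1118 0.0000
29.9466 12.1945 2.1900 0.0000 0.0000
38.8506 19.8796 4.3140 0.0000 0.0000 0.0000
46.7259 29.9466 8.4978 0.0000 0.0000 0.0000 0.0000

Δt=0.06433, u=1.13062, d=0.88447, q=0.48979, disc=e^(-rΔt)=0.99499
k=6 terminal: V=max(K-S,0) → 46.7259 29.9466 8.4978 0.0000 0.0000 0.0000 0.0000
k=5: j=0 S=68.1694 intr=38.8506 cont=38.3149 V=38.8506[EX]; j=1 S=87.1404 intr=19.8796 cont=19.3440 V=19.8796[EX]; j=2 S=111.3907 intr=0.0000 cont=4.3140 V=4.3140[hold]; j=3 S=142.3897 intr=0.0000 cont=0.0000 V=0.0000[hold]; j=4 S=182.0154 intr=0.0000 cont=0.0000 V=0.0000[hold]; j=5 S=232.6685 intr=0.0000 cont=0.0000 V=0.0000[hold]  S*(5)=87.1404
k=4: j=0 S=77.0734 intr=29.9466 cont=29.4109 V=29.9466[EX]; j=1 S=98.5222 intr=8.4978 cont=12.1945 V=12.1945[hold]; j=2 S=125.9400 intr=0.0000 cont=2.1900 V=2.1900[hold]; j=3 S=160.9879 intr=0.0000 cont=0.0000 V=0.0000[hold]; j=4 S=205.7893 intr=0.0000 cont=0.0000 V=0.0000[hold]  S*(4)=77.0734
k=3: j=0 S=87.1404 intr=19.8796 cont=21.1455 V=21.1455[hold]; j=1 S=111.3907 intr=0.0000 cont=7.2579 V=7.2579[hold]; j=2 S=142.3897 intr=0.0000 cont=1.1118 V=1.1118[hold]; j=3 S=182.0154 intr=0.0000 cont=0.0000 V=0.0000[hold]  S*(3)=-
k=2: j=0 S=98.5222 intr=8.4978 cont=14.2718 V=14.2718[hold]; j=1 S=125.9400 intr=0.0000 cont=4.2264 V=4.2264[hold]; j=2 S=160.9879 intr=0.0000 cont=0.5644 V=0.5644[hold]  S*(2)=-
k=1: j=0 S=111.3907 intr=0.0000 cont=9.3049 V=9.3049[hold]; j=1 S=142.3897 intr=0.0000 cont=2.4206 V=2.4206[hold]  S*(1)=-
k=0: j=0 S=125.9400 intr=0.0000 cont=5.9034 V=5.9034[hold]  S*(0)=-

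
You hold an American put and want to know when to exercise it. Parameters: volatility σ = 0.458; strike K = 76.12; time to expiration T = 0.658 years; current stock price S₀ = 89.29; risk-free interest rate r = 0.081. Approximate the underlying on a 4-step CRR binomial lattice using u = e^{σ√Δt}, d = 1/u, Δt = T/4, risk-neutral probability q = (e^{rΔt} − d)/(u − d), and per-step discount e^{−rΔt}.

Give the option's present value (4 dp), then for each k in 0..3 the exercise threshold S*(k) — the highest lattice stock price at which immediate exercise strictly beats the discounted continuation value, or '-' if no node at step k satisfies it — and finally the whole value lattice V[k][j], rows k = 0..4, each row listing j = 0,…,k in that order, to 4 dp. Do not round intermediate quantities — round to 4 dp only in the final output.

Δt=0.16450  u=1.20413  d=0.83047  q=0.48959  discount=0.98676
step 4 (expiry): payoffs max(K−S,0) = 33.6475 14.5378 0.0000 0.0000 0.0000
step 3: (k=3,j=0): S=51.1424, (K−S)⁺=24.9776, hold=23.9700 ⇒ V=24.9776 exercise | (k=3,j=1): S=74.1530, (K−S)⁺=1.9670, hold=7.3220 ⇒ V=7.3220 continue | (k=3,j=2): S=107.5169, (K−S)⁺=0.0000, hold=0.0000 ⇒ V=0.0000 continue | (k=3,j=3): S=155.8922, (K−S)⁺=0.0000, hold=0.0000 ⇒ V=0.0000 continue  boundary S*=51.1424
step 2: (k=2,j=0): S=61.5822, (K−S)⁺=14.5378, hold=16.1174 ⇒ V=16.1174 continue | (k=2,j=1): S=89.2900, (K−S)⁺=0.0000, hold=3.6877 ⇒ V=3.6877 continue | (k=2,j=2): S=129.4644, (K−S)⁺=0.0000, hold=0.0000 ⇒ V=0.0000 continue  boundary S*=-
step 1: (k=1,j=0): S=74.1530, (K−S)⁺=1.9670, hold=9.8991 ⇒ V=9.8991 continue | (k=1,j=1): S=107.5169, (K−S)⁺=0.0000, hold=1.8573 ⇒ V=1.8573 continue  boundary S*=-
step 0: (k=0,j=0): S=89.2900, (K−S)⁺=0.0000, hold=5.8830 ⇒ V=5.8830 continue  boundary S*=-

price = 5.8830
boundary = - - - 51.1424
tree:
5.8830
9.8991 1.8573
16.1174 3.6877 0.0000
24.9776 7.3220 0.0000 0.0000
33.6475 14.5378 0.0000 0.0000 0.0000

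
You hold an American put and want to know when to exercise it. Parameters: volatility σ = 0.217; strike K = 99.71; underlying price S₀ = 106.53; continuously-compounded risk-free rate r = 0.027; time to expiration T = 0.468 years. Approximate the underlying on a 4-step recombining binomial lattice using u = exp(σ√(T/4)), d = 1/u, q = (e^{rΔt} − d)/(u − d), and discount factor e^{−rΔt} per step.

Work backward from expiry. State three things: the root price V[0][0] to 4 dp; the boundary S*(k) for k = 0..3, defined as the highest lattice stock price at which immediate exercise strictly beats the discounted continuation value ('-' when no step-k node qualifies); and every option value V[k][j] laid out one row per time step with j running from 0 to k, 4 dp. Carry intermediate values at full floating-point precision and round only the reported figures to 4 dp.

price = 3.2017
boundary = - - - 85.2638
tree:
3.2017
5.4893 0.9593
9.1175 1.9353 0.0000
14.4462 3.9043 0.0000 0.0000
20.5457 7.8766 0.0000 0.0000 0.0000

Δt=0.11700  u=1.07705  d=0.92846  q=0.50275  discount=0.99685
step 4 (expiry): payoffs max(K−S,0) = 20.5457 7.8766 0.0000 0.0000 0.0000
step 3: (k=3,j=0): S=85.2638, (K−S)⁺=14.4462, hold=14.1317 ⇒ V=14.4462 exercise | (k=3,j=1): S=98.9091, (K−S)⁺=0.8009, hold=3.9043 ⇒ V=3.9043 continue | (k=3,j=2): S=114.7381, (K−S)⁺=0.0000, hold=0.0000 ⇒ V=0.0000 continue | (k=3,j=3): S=133.1003, (K−S)⁺=0.0000, hold=0.0000 ⇒ V=0.0000 continue  boundary S*=85.2638
step 2: (k=2,j=0): S=91.8334, (K−S)⁺=7.8766, hold=9.1175 ⇒ V=9.1175 continue | (k=2,j=1): S=106.5300, (K−S)⁺=0.0000, hold=1.9353 ⇒ V=1.9353 continue | (k=2,j=2): S=123.5786, (K−S)⁺=0.0000, hold=0.0000 ⇒ V=0.0000 continue  boundary S*=-
step 1: (k=1,j=0): S=98.9091, (K−S)⁺=0.8009, hold=5.4893 ⇒ V=5.4893 continue | (k=1,j=1): S=114.7381, (K−S)⁺=0.0000, hold=0.9593 ⇒ V=0.9593 continue  boundary S*=-
step 0: (k=0,j=0): S=106.5300, (K−S)⁺=0.0000, hold=3.2017 ⇒ V=3.2017 continue  boundary S*=-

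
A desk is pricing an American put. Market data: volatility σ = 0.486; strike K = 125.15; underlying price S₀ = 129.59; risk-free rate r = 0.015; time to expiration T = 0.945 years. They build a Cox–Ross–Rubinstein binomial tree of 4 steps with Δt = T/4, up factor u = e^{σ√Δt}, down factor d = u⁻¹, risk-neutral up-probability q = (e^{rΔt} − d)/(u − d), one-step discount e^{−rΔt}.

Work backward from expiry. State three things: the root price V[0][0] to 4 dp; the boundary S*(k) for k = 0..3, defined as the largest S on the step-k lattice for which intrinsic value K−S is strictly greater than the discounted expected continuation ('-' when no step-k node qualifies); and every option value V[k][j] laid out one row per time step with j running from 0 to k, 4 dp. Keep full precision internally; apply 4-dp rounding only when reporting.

price = 20.0379
boundary = - - - 63.7970
tree:
20.0379
30.4881 7.3547
44.6006 13.3872 0.0000
61.3530 24.3674 0.0000 0.0000
74.7756 44.3538 0.0000 0.0000 0.0000

Δt=0.23625, u=1.26646, d=0.78960, q=0.44866, disc=e^(-rΔt)=0.99646
k=4 terminal: V=max(K-S,0) → 74.7756 44.3538 0.0000 0.0000 0.0000
k=3: j=0 S=63.7970 intr=61.3530 cont=60.9103 V=61.3530[EX]; j=1 S=102.3249 intr=22.8251 cont=24.3674 V=24.3674[hold]; j=2 S=164.1201 intr=0.0000 cont=0.0000 V=0.0000[hold]; j=3 S=263.2343 intr=0.0000 cont=0.0000 V=0.0000[hold]  S*(3)=63.7970
k=2: j=0 S=80.7962 intr=44.3538 cont=44.6006 V=44.6006[hold]; j=1 S=129.5900 intr=0.0000 cont=13.3872 V=13.3872[hold]; j=2 S=207.8510 intr=0.0000 cont=0.0000 V=0.0000[hold]  S*(2)=-
k=1: j=0 S=102.3249 intr=22.8251 cont=30.4881 V=30.4881[hold]; j=1 S=164.1201 intr=0.0000 cont=7.3547 V=7.3547[hold]  S*(1)=-
k=0: j=0 S=129.5900 intr=0.0000 cont=20.0379 V=20.0379[hold]  S*(0)=-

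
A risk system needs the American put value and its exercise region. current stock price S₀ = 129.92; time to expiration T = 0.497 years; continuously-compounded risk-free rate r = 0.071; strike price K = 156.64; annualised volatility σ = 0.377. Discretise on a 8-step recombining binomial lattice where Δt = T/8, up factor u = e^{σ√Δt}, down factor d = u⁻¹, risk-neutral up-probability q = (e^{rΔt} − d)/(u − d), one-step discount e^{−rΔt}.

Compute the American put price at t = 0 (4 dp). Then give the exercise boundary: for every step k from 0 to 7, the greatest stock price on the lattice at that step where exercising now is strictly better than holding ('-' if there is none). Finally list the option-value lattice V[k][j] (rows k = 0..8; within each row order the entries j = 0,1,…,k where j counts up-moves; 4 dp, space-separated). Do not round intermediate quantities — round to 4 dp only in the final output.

price = 29.2336
boundary = - - 107.6608 118.2679 107.6608 118.2679 129.9200 142.7201
tree:
29.2336
38.5154 20.2108
48.9792 28.3926 12.2082
58.6350 38.3721 18.6646 5.8600
67.4248 48.9792 27.4396 10.0551 1.7170
75.4262 58.6350 38.3721 16.7502 3.4492 0.0000
82.7101 67.4248 48.9792 26.7200 6.9291 0.0000 0.0000
89.3406 75.4262 58.6350 38.3721 13.9199 0.0000 0.0000 0.0000
95.3765 82.7101 67.4248 48.9792 26.7200 0.0000 0.0000 0.0000 0.0000

Δt=0.06212  u=1.09852  d=0.91031  q=0.50001  discount=0.99560
step 8 (expiry): payoffs max(K−S,0) = 95.3765 82.7101 67.4248 48.9792 26.7200 0.0000 0.0000 0.0000 0.0000
step 7: (k=7,j=0): S=67.2994, (K−S)⁺=89.3406, hold=88.6512 ⇒ V=89.3406 exercise | (k=7,j=1): S=81.2138, (K−S)⁺=75.4262, hold=74.7368 ⇒ V=75.4262 exercise | (k=7,j=2): S=98.0050, (K−S)⁺=58.6350, hold=57.9456 ⇒ V=58.6350 exercise | (k=7,j=3): S=118.2679, (K−S)⁺=38.3721, hold=37.6827 ⇒ V=38.3721 exercise | (k=7,j=4): S=142.7201, (K−S)⁺=13.9199, hold=13.3008 ⇒ V=13.9199 exercise | (k=7,j=5): S=172.2280, (K−S)⁺=0.0000, hold=0.0000 ⇒ V=0.0000 continue | (k=7,j=6): S=207.8368, (K−S)⁺=0.0000, hold=0.0000 ⇒ V=0.0000 continue | (k=7,j=7): S=250.8077, (K−S)⁺=0.0000, hold=0.0000 ⇒ V=0.0000 continue  boundary S*=142.7201
step 6: (k=6,j=0): S=73.9299, (K−S)⁺=82.7101, hold=82.0207 ⇒ V=82.7101 exercise | (k=6,j=1): S=89.2152, (K−S)⁺=67.4248, hold=66.7354 ⇒ V=67.4248 exercise | (k=6,j=2): S=107.6608, (K−S)⁺=48.9792, hold=48.2898 ⇒ V=48.9792 exercise | (k=6,j=3): S=129.9200, (K−S)⁺=26.7200, hold=26.0306 ⇒ V=26.7200 exercise | (k=6,j=4): S=156.7814, (K−S)⁺=0.0000, hold=6.9291 ⇒ V=6.9291 continue | (k=6,j=5): S=189.1965, (K−S)⁺=0.0000, hold=0.0000 ⇒ V=0.0000 continue | (k=6,j=6): S=228.3135, (K−S)⁺=0.0000, hold=0.0000 ⇒ V=0.0000 continue  boundary S*=129.9200
step 5: (k=5,j=0): S=81.2138, (K−S)⁺=75.4262, hold=74.7368 ⇒ V=75.4262 exercise | (k=5,j=1): S=98.0050, (K−S)⁺=58.6350, hold=57.9456 ⇒ V=58.6350 exercise | (k=5,j=2): S=118.2679, (K−S)⁺=38.3721, hold=37.6827 ⇒ V=38.3721 exercise | (k=5,j=3): S=142.7201, (K−S)⁺=13.9199, hold=16.7502 ⇒ V=16.7502 continue | (k=5,j=4): S=172.2280, (K−S)⁺=0.0000, hold=3.4492 ⇒ V=3.4492 continue | (k=5,j=5): S=207.8368, (K−S)⁺=0.0000, hold=0.0000 ⇒ V=0.0000 continue  boundary S*=118.2679
step 4: (k=4,j=0): S=89.2152, (K−S)⁺=67.4248, hold=66.7354 ⇒ V=67.4248 exercise | (k=4,j=1): S=107.6608, (K−S)⁺=48.9792, hold=48.2898 ⇒ V=48.9792 exercise | (k=4,j=2): S=129.9200, (K−S)⁺=26.7200, hold=27.4396 ⇒ V=27.4396 continue | (k=4,j=3): S=156.7814, (K−S)⁺=0.0000, hold=10.0551 ⇒ V=10.0551 continue | (k=4,j=4): S=189.1965, (K−S)⁺=0.0000, hold=1.7170 ⇒ V=1.7170 continue  boundary S*=107.6608
step 3: (k=3,j=0): S=98.0050, (K−S)⁺=58.6350, hold=57.9456 ⇒ V=58.6350 exercise | (k=3,j=1): S=118.2679, (K−S)⁺=38.3721, hold=38.0410 ⇒ V=38.3721 exercise | (k=3,j=2): S=142.7201, (K−S)⁺=13.9199, hold=18.6646 ⇒ V=18.6646 continue | (k=3,j=3): S=172.2280, (K−S)⁺=0.0000, hold=5.8600 ⇒ V=5.8600 continue  boundary S*=118.2679
step 2: (k=2,j=0): S=107.6608, (K−S)⁺=48.9792, hold=48.2898 ⇒ V=48.9792 exercise | (k=2,j=1): S=129.9200, (K−S)⁺=26.7200, hold=28.3926 ⇒ V=28.3926 continue | (k=2,j=2): S=156.7814, (K−S)⁺=0.0000, hold=12.2082 ⇒ V=12.2082 continue  boundary S*=107.6608
step 1: (k=1,j=0): S=118.2679, (K−S)⁺=38.3721, hold=38.5154 ⇒ V=38.5154 continue | (k=1,j=1): S=142.7201, (K−S)⁺=13.9199, hold=20.2108 ⇒ V=20.2108 continue  boundary S*=-
step 0: (k=0,j=0): S=129.9200, (K−S)⁺=26.7200, hold=29.2336 ⇒ V=29.2336 continue  boundary S*=-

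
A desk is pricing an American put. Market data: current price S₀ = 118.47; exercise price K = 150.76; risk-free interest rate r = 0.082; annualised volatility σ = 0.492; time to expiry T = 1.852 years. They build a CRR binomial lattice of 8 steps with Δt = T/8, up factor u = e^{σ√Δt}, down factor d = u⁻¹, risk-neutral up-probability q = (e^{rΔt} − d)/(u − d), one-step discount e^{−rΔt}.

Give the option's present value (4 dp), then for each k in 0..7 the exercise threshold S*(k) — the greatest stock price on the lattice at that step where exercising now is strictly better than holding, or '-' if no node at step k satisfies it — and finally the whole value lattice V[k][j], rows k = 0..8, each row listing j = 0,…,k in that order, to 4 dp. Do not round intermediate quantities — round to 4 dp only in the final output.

price = 44.0728
boundary = - - 73.7893 58.2352 73.7893 93.4977 73.7893 93.4977
tree:
44.0728
59.0813 29.6465
76.9707 42.1469 17.3499
92.5248 58.0137 26.7186 7.9399
104.8002 76.9707 39.8857 13.5866 2.1682
114.4881 92.5248 57.2623 22.7396 4.2593 0.0000
122.1338 104.8002 76.9707 36.9100 8.3673 0.0000 0.0000
128.1679 114.4881 92.5248 57.2623 16.4371 0.0000 0.0000 0.0000
132.9301 122.1338 104.8002 76.9707 32.2900 0.0000 0.0000 0.0000 0.0000

Δt=0.23150, u=1.26709, d=0.78921, q=0.48120, disc=e^(-rΔt)=0.98120
k=8 terminal: V=max(K-S,0) → 132.9301 122.1338 104.8002 76.9707 32.2900 0.0000 0.0000 0.0000 0.0000
k=7: j=0 S=22.5921 intr=128.1679 cont=125.3331 V=128.1679[EX]; j=1 S=36.2719 intr=114.4881 cont=111.6532 V=114.4881[EX]; j=2 S=58.2352 intr=92.5248 cont=89.6899 V=92.5248[EX]; j=3 S=93.4977 intr=57.2623 cont=54.4274 V=57.2623[EX]; j=4 S=150.1122 intr=0.6478 cont=16.4371 V=16.4371[hold]; j=5 S=241.0077 intr=0.0000 cont=0.0000 V=0.0000[hold]; j=6 S=386.9421 intr=0.0000 cont=0.0000 V=0.0000[hold]; j=7 S=621.2424 intr=0.0000 cont=0.0000 V=0.0000[hold]  S*(7)=93.4977
k=6: j=0 S=28.6262 intr=122.1338 cont=119.2989 V=122.1338[EX]; j=1 S=45.9598 intr=104.8002 cont=101.9653 V=104.8002[EX]; j=2 S=73.7893 intr=76.9707 cont=74.1358 V=76.9707[EX]; j=3 S=118.4700 intr=32.2900 cont=36.9100 V=36.9100[hold]; j=4 S=190.2057 intr=0.0000 cont=8.3673 V=8.3673[hold]; j=5 S=305.3785 intr=0.0000 cont=0.0000 V=0.0000[hold]; j=6 S=490.2906 intr=0.0000 cont=0.0000 V=0.0000[hold]  S*(6)=73.7893
k=5: j=0 S=36.2719 intr=114.4881 cont=111.6532 V=114.4881[EX]; j=1 S=58.2352 intr=92.5248 cont=89.6899 V=92.5248[EX]; j=2 S=93.4977 intr=57.2623 cont=56.6088 V=57.2623[EX]; j=3 S=150.1122 intr=0.6478 cont=22.7396 V=22.7396[hold]; j=4 S=241.0077 intr=0.0000 cont=4.2593 V=4.2593[hold]; j=5 S=386.9421 intr=0.0000 cont=0.0000 V=0.0000[hold]  S*(5)=93.4977
k=4: j=0 S=45.9598 intr=104.8002 cont=101.9653 V=104.8002[EX]; j=1 S=73.7893 intr=76.9707 cont=74.1358 V=76.9707[EX]; j=2 S=118.4700 intr=32.2900 cont=39.8857 V=39.8857[hold]; j=3 S=190.2057 intr=0.0000 cont=13.5866 V=13.5866[hold]; j=4 S=305.3785 intr=0.0000 cont=2.1682 V=2.1682[hold]  S*(4)=73.7893
k=3: j=0 S=58.2352 intr=92.5248 cont=89.6899 V=92.5248[EX]; j=1 S=93.4977 intr=57.2623 cont=58.0137 V=58.0137[hold]; j=2 S=150.1122 intr=0.6478 cont=26.7186 V=26.7186[hold]; j=3 S=241.0077 intr=0.0000 cont=7.9399 V=7.9399[hold]  S*(3)=58.2352
k=2: j=0 S=73.7893 intr=76.9707 cont=74.4906 V=76.9707[EX]; j=1 S=118.4700 intr=32.2900 cont=42.1469 V=42.1469[hold]; j=2 S=190.2057 intr=0.0000 cont=17.3499 V=17.3499[hold]  S*(2)=73.7893
k=1: j=0 S=93.4977 intr=57.2623 cont=59.0813 V=59.0813[hold]; j=1 S=150.1122 intr=0.6478 cont=29.6465 V=29.6465[hold]  S*(1)=-
k=0: j=0 S=118.4700 intr=32.2900 cont=44.0728 V=44.0728[hold]  S*(0)=-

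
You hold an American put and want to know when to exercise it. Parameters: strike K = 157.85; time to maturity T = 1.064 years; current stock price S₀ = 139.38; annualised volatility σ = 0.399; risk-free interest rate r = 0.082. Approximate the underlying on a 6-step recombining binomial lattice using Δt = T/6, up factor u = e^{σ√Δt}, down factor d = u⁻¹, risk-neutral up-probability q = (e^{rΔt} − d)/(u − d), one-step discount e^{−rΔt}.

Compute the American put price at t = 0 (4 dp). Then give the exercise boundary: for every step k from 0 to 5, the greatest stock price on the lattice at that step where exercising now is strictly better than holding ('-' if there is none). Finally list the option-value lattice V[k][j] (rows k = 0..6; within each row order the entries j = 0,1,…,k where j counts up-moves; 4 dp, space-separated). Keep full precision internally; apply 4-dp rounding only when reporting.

params: Δt=0.17733 u=1.18296 d=0.84533 q=0.50148 e^(-rΔt)=0.98556
t_6 payoffs: 106.9905 86.6770 58.2504 18.4700 0.0000 0.0000 0.0000
t_5: node(5,0) S=60.1650 payoff=97.6850 vs cont=95.4063 → 97.6850 [stop]  node(5,1) S=84.1950 payoff=73.6550 vs cont=71.3762 → 73.6550 [stop]  node(5,2) S=117.8227 payoff=40.0273 vs cont=37.7485 → 40.0273 [stop]  node(5,3) S=164.8815 payoff=0.0000 vs cont=9.0748 → 9.0748 [wait]  node(5,4) S=230.7356 payoff=0.0000 vs cont=0.0000 → 0.0000 [wait]  node(5,5) S=322.8920 payoff=0.0000 vs cont=0.0000 → 0.0000 [wait]  ⇒ S*(5)=117.8227
t_4: node(4,0) S=71.1730 payoff=86.6770 vs cont=84.3983 → 86.6770 [stop]  node(4,1) S=99.5996 payoff=58.2504 vs cont=55.9716 → 58.2504 [stop]  node(4,2) S=139.3800 payoff=18.4700 vs cont=24.1516 → 24.1516 [wait]  node(4,3) S=195.0487 payoff=0.0000 vs cont=4.4587 → 4.4587 [wait]  node(4,4) S=272.9517 payoff=0.0000 vs cont=0.0000 → 0.0000 [wait]  ⇒ S*(4)=99.5996
t_3: node(3,0) S=84.1950 payoff=73.6550 vs cont=71.3762 → 73.6550 [stop]  node(3,1) S=117.8227 payoff=40.0273 vs cont=40.5566 → 40.5566 [wait]  node(3,2) S=164.8815 payoff=0.0000 vs cont=14.0700 → 14.0700 [wait]  node(3,3) S=230.7356 payoff=0.0000 vs cont=2.1907 → 2.1907 [wait]  ⇒ S*(3)=84.1950
t_2: node(2,0) S=99.5996 payoff=58.2504 vs cont=56.2332 → 58.2504 [stop]  node(2,1) S=139.3800 payoff=18.4700 vs cont=26.8804 → 26.8804 [wait]  node(2,2) S=195.0487 payoff=0.0000 vs cont=7.9957 → 7.9957 [wait]  ⇒ S*(2)=99.5996
t_1: node(1,0) S=117.8227 payoff=40.0273 vs cont=41.9053 → 41.9053 [wait]  node(1,1) S=164.8815 payoff=0.0000 vs cont=17.1588 → 17.1588 [wait]  ⇒ S*(1)=-
t_0: node(0,0) S=139.3800 payoff=18.4700 vs cont=29.0697 → 29.0697 [wait]  ⇒ S*(0)=-

price = 29.0697
boundary = - - 99.5996 84.1950 99.5996 117.8227
tree:
29.0697
41.9053 17.1588
58.2504 26.8804 7.9957
73.6550 40.5566 14.0700 2.1907
86.6770 58.2504 24.1516 4.4587 0.0000
97.6850 73.6550 40.0273 9.0748 0.0000 0.0000
106.9905 86.6770 58.2504 18.4700 0.0000 0.0000 0.0000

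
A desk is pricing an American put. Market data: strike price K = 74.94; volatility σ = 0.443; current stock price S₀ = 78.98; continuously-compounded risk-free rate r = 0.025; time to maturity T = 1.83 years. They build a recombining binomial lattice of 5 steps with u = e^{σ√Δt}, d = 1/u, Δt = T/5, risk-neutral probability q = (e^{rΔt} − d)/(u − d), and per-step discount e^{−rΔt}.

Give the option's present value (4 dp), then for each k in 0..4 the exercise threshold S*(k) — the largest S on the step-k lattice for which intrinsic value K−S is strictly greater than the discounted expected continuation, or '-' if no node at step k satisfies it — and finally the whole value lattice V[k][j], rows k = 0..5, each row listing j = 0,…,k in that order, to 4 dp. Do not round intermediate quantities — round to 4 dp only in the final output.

params: Δt=0.36600 u=1.30735 d=0.76490 q=0.45034 e^(-rΔt)=0.99089
t_5 payoffs: 54.2600 39.5943 14.5279 0.0000 0.0000 0.0000
t_4: node(4,0) S=27.0361 payoff=47.9039 vs cont=47.2214 → 47.9039 [stop]  node(4,1) S=46.2094 payoff=28.7306 vs cont=28.0480 → 28.7306 [stop]  node(4,2) S=78.9800 payoff=0.0000 vs cont=7.9127 → 7.9127 [wait]  node(4,3) S=134.9908 payoff=0.0000 vs cont=0.0000 → 0.0000 [wait]  node(4,4) S=230.7230 payoff=0.0000 vs cont=0.0000 → 0.0000 [wait]  ⇒ S*(4)=46.2094
t_3: node(3,0) S=35.3457 payoff=39.5943 vs cont=38.9117 → 39.5943 [stop]  node(3,1) S=60.4121 payoff=14.5279 vs cont=19.1791 → 19.1791 [wait]  node(3,2) S=103.2549 payoff=0.0000 vs cont=4.3096 → 4.3096 [wait]  node(3,3) S=176.4808 payoff=0.0000 vs cont=0.0000 → 0.0000 [wait]  ⇒ S*(3)=35.3457
t_2: node(2,0) S=46.2094 payoff=28.7306 vs cont=30.1236 → 30.1236 [wait]  node(2,1) S=78.9800 payoff=0.0000 vs cont=12.3691 → 12.3691 [wait]  node(2,2) S=134.9908 payoff=0.0000 vs cont=2.3473 → 2.3473 [wait]  ⇒ S*(2)=-
t_1: node(1,0) S=60.4121 payoff=14.5279 vs cont=21.9264 → 21.9264 [wait]  node(1,1) S=103.2549 payoff=0.0000 vs cont=7.7843 → 7.7843 [wait]  ⇒ S*(1)=-
t_0: node(0,0) S=78.9800 payoff=0.0000 vs cont=15.4159 → 15.4159 [wait]  ⇒ S*(0)=-

price = 15.4159
boundary = - - - 35.3457 46.2094
tree:
15.4159
21.9264 7.7843
30.1236 12.3691 2.3473
39.5943 19.1791 4.3096 0.0000
47.9039 28.7306 7.9127 0.0000 0.0000
54.2600 39.5943 14.5279 0.0000 0.0000 0.0000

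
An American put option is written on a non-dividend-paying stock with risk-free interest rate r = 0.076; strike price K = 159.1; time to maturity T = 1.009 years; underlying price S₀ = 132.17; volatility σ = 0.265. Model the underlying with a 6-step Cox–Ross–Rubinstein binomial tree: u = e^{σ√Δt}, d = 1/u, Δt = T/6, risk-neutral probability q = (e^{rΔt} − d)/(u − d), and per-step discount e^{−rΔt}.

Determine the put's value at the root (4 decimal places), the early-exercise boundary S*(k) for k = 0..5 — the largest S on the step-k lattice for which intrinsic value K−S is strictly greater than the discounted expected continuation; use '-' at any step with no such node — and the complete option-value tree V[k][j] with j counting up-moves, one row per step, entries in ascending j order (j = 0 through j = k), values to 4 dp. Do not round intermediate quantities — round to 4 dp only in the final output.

Δt=0.16817  u=1.11480  d=0.89703  q=0.53192  discount=0.98730
step 6 (expiry): payoffs max(K−S,0) = 90.2411 73.5242 52.7489 26.9300 0.0000 0.0000 0.0000
step 5: (k=5,j=0): S=76.7637, (K−S)⁺=82.3363, hold=80.3159 ⇒ V=82.3363 exercise | (k=5,j=1): S=95.3996, (K−S)⁺=63.7004, hold=61.6799 ⇒ V=63.7004 exercise | (k=5,j=2): S=118.5598, (K−S)⁺=40.5402, hold=38.5197 ⇒ V=40.5402 exercise | (k=5,j=3): S=147.3426, (K−S)⁺=11.7574, hold=12.4452 ⇒ V=12.4452 continue | (k=5,j=4): S=183.1130, (K−S)⁺=0.0000, hold=0.0000 ⇒ V=0.0000 continue | (k=5,j=5): S=227.5675, (K−S)⁺=0.0000, hold=0.0000 ⇒ V=0.0000 continue  boundary S*=118.5598
step 4: (k=4,j=0): S=85.5758, (K−S)⁺=73.5242, hold=71.5037 ⇒ V=73.5242 exercise | (k=4,j=1): S=106.3511, (K−S)⁺=52.7489, hold=50.7284 ⇒ V=52.7489 exercise | (k=4,j=2): S=132.1700, (K−S)⁺=26.9300, hold=25.2708 ⇒ V=26.9300 exercise | (k=4,j=3): S=164.2570, (K−S)⁺=0.0000, hold=5.7513 ⇒ V=5.7513 continue | (k=4,j=4): S=204.1337, (K−S)⁺=0.0000, hold=0.0000 ⇒ V=0.0000 continue  boundary S*=132.1700
step 3: (k=3,j=0): S=95.3996, (K−S)⁺=63.7004, hold=61.6799 ⇒ V=63.7004 exercise | (k=3,j=1): S=118.5598, (K−S)⁺=40.5402, hold=38.5197 ⇒ V=40.5402 exercise | (k=3,j=2): S=147.3426, (K−S)⁺=11.7574, hold=15.4656 ⇒ V=15.4656 continue | (k=3,j=3): S=183.1130, (K−S)⁺=0.0000, hold=2.6579 ⇒ V=2.6579 continue  boundary S*=118.5598
step 2: (k=2,j=0): S=106.3511, (K−S)⁺=52.7489, hold=50.7284 ⇒ V=52.7489 exercise | (k=2,j=1): S=132.1700, (K−S)⁺=26.9300, hold=26.8570 ⇒ V=26.9300 exercise | (k=2,j=2): S=164.2570, (K−S)⁺=0.0000, hold=8.5430 ⇒ V=8.5430 continue  boundary S*=132.1700
step 1: (k=1,j=0): S=118.5598, (K−S)⁺=40.5402, hold=38.5197 ⇒ V=40.5402 exercise | (k=1,j=1): S=147.3426, (K−S)⁺=11.7574, hold=16.9317 ⇒ V=16.9317 continue  boundary S*=118.5598
step 0: (k=0,j=0): S=132.1700, (K−S)⁺=26.9300, hold=27.6269 ⇒ V=27.6269 continue  boundary S*=-

price = 27.6269
boundary = - 118.5598 132.1700 118.5598 132.1700 118.5598
tree:
27.6269
40.5402 16.9317
52.7489 26.9300 8.5430
63.7004 40.5402 15.4656 2.6579
73.5242 52.7489 26.9300 5.7513 0.0000
82.3363 63.7004 40.5402 12.4452 0.0000 0.0000
90.2411 73.5242 52.7489 26.9300 0.0000 0.0000 0.0000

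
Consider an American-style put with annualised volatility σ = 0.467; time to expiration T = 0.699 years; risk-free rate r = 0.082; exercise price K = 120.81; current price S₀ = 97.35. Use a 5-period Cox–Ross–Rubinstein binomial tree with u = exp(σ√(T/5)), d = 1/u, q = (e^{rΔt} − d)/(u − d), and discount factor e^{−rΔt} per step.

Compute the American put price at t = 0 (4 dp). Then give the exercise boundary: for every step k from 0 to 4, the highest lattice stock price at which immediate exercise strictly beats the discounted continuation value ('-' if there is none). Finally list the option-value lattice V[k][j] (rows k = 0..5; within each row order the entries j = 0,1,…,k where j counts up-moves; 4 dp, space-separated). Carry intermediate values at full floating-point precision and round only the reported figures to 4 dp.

price = 27.7561
boundary = - 81.7530 68.6548 81.7530 97.3500
tree:
27.7561
39.0570 16.6153
52.1552 26.0257 7.1851
63.1548 39.0570 13.0379 1.2458
72.3921 52.1552 23.4600 2.4675 0.0000
80.1494 63.1548 39.0570 4.8873 0.0000 0.0000

params: Δt=0.13980 u=1.19078 d=0.83978 q=0.48931 e^(-rΔt)=0.98860
t_5 payoffs: 80.1494 63.1548 39.0570 4.8873 0.0000 0.0000
t_4: node(4,0) S=48.4179 payoff=72.3921 vs cont=71.0150 → 72.3921 [stop]  node(4,1) S=68.6548 payoff=52.1552 vs cont=50.7781 → 52.1552 [stop]  node(4,2) S=97.3500 payoff=23.4600 vs cont=22.0830 → 23.4600 [stop]  node(4,3) S=138.0387 payoff=0.0000 vs cont=2.4675 → 2.4675 [wait]  node(4,4) S=195.7337 payoff=0.0000 vs cont=0.0000 → 0.0000 [wait]  ⇒ S*(4)=97.3500
t_3: node(3,0) S=57.6552 payoff=63.1548 vs cont=61.7778 → 63.1548 [stop]  node(3,1) S=81.7530 payoff=39.0570 vs cont=37.6800 → 39.0570 [stop]  node(3,2) S=115.9227 payoff=4.8873 vs cont=13.0379 → 13.0379 [wait]  node(3,3) S=164.3740 payoff=0.0000 vs cont=1.2458 → 1.2458 [wait]  ⇒ S*(3)=81.7530
t_2: node(2,0) S=68.6548 payoff=52.1552 vs cont=50.7781 → 52.1552 [stop]  node(2,1) S=97.3500 payoff=23.4600 vs cont=26.0257 → 26.0257 [wait]  node(2,2) S=138.0387 payoff=0.0000 vs cont=7.1851 → 7.1851 [wait]  ⇒ S*(2)=68.6548
t_1: node(1,0) S=81.7530 payoff=39.0570 vs cont=38.9211 → 39.0570 [stop]  node(1,1) S=115.9227 payoff=4.8873 vs cont=16.6153 → 16.6153 [wait]  ⇒ S*(1)=81.7530
t_0: node(0,0) S=97.3500 payoff=23.4600 vs cont=27.7561 → 27.7561 [wait]  ⇒ S*(0)=-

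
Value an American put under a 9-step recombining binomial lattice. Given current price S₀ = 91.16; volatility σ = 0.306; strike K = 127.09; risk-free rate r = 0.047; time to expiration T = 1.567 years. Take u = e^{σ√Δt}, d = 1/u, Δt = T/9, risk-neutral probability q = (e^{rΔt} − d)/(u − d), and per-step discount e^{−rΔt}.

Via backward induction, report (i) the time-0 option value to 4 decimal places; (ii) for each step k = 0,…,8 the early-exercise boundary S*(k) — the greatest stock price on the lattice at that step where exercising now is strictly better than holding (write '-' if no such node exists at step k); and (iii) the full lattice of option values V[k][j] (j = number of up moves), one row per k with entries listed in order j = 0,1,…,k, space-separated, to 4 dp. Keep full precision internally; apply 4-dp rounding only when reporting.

price = 36.6218
boundary = - 80.2328 70.6155 80.2328 91.1600 80.2328 91.1600 80.2328 91.1600
tree:
36.6218
46.8572 26.9967
56.4745 36.1746 18.2701
64.9391 46.8572 26.0953 10.7517
72.3890 56.4745 35.9300 16.6975 4.9875
78.9459 64.9391 46.8572 25.0362 8.6402 1.4199
84.7168 72.3890 56.4745 35.9300 14.5629 2.8644 0.0000
89.7960 78.9459 64.9391 46.8572 23.5943 5.7783 0.0000 0.0000
94.2664 84.7168 72.3890 56.4745 35.9300 11.6566 0.0000 0.0000 0.0000
98.2009 89.7960 78.9459 64.9391 46.8572 23.5146 0.0000 0.0000 0.0000 0.0000

Δt=0.17411, u=1.13619, d=0.88013, q=0.50021, disc=e^(-rΔt)=0.99185
k=9 terminal: V=max(K-S,0) → 98.2009 89.7960 78.9459 64.9391 46.8572 23.5146 0.0000 0.0000 0.0000 0.0000
k=8: j=0 S=32.8236 intr=94.2664 cont=93.2306 V=94.2664[EX]; j=1 S=42.3732 intr=84.7168 cont=83.6811 V=84.7168[EX]; j=2 S=54.7010 intr=72.3890 cont=71.3532 V=72.3890[EX]; j=3 S=70.6155 intr=56.4745 cont=55.4388 V=56.4745[EX]; j=4 S=91.1600 intr=35.9300 cont=34.8942 V=35.9300[EX]; j=5 S=117.6817 intr=9.4083 cont=11.6566 V=11.6566[hold]; j=6 S=151.9194 intr=0.0000 cont=0.0000 V=0.0000[hold]; j=7 S=196.1181 intr=0.0000 cont=0.0000 V=0.0000[hold]; j=8 S=253.1758 intr=0.0000 cont=0.0000 V=0.0000[hold]  S*(8)=91.1600
k=7: j=0 S=37.2940 intr=89.7960 cont=88.7603 V=89.7960[EX]; j=1 S=48.1441 intr=78.9459 cont=77.9101 V=78.9459[EX]; j=2 S=62.1509 intr=64.9391 cont=63.9033 V=64.9391[EX]; j=3 S=80.2328 intr=46.8572 cont=45.8214 V=46.8572[EX]; j=4 S=103.5754 intr=23.5146 cont=23.5943 V=23.5943[hold]; j=5 S=133.7091 intr=0.0000 cont=5.7783 V=5.7783[hold]; j=6 S=172.6098 intr=0.0000 cont=0.0000 V=0.0000[hold]; j=7 S=222.8281 intr=0.0000 cont=0.0000 V=0.0000[hold]  S*(7)=80.2328
k=6: j=0 S=42.3732 intr=84.7168 cont=83.6811 V=84.7168[EX]; j=1 S=54.7010 intr=72.3890 cont=71.3532 V=72.3890[EX]; j=2 S=70.6155 intr=56.4745 cont=55.4388 V=56.4745[EX]; j=3 S=91.1600 intr=35.9300 cont=34.9338 V=35.9300[EX]; j=4 S=117.6817 intr=9.4083 cont=14.5629 V=14.5629[hold]; j=5 S=151.9194 intr=0.0000 cont=2.8644 V=2.8644[hold]; j=6 S=196.1181 intr=0.0000 cont=0.0000 V=0.0000[hold]  S*(6)=91.1600
k=5: j=0 S=48.1441 intr=78.9459 cont=77.9101 V=78.9459[EX]; j=1 S=62.1509 intr=64.9391 cont=63.9033 V=64.9391[EX]; j=2 S=80.2328 intr=46.8572 cont=45.8214 V=46.8572[EX]; j=3 S=103.5754 intr=23.5146 cont=25.0362 V=25.0362[hold]; j=4 S=133.7091 intr=0.0000 cont=8.6402 V=8.6402[hold]; j=5 S=172.6098 intr=0.0000 cont=1.4199 V=1.4199[hold]  S*(5)=80.2328
k=4: j=0 S=54.7010 intr=72.3890 cont=71.3532 V=72.3890[EX]; j=1 S=70.6155 intr=56.4745 cont=55.4388 V=56.4745[EX]; j=2 S=91.1600 intr=35.9300 cont=35.6491 V=35.9300[EX]; j=3 S=117.6817 intr=9.4083 cont=16.6975 V=16.6975[hold]; j=4 S=151.9194 intr=0.0000 cont=4.9875 V=4.9875[hold]  S*(4)=91.1600
k=3: j=0 S=62.1509 intr=64.9391 cont=63.9033 V=64.9391[EX]; j=1 S=80.2328 intr=46.8572 cont=45.8214 V=46.8572[EX]; j=2 S=103.5754 intr=23.5146 cont=26.0953 V=26.0953[hold]; j=3 S=133.7091 intr=0.0000 cont=10.7517 V=10.7517[hold]  S*(3)=80.2328
k=2: j=0 S=70.6155 intr=56.4745 cont=55.4388 V=56.4745[EX]; j=1 S=91.1600 intr=35.9300 cont=36.1746 V=36.1746[hold]; j=2 S=117.6817 intr=9.4083 cont=18.2701 V=18.2701[hold]  S*(2)=70.6155
k=1: j=0 S=80.2328 intr=46.8572 cont=45.9428 V=46.8572[EX]; j=1 S=103.5754 intr=23.5146 cont=26.9967 V=26.9967[hold]  S*(1)=80.2328
k=0: j=0 S=91.1600 intr=35.9300 cont=36.6218 V=36.6218[hold]  S*(0)=-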